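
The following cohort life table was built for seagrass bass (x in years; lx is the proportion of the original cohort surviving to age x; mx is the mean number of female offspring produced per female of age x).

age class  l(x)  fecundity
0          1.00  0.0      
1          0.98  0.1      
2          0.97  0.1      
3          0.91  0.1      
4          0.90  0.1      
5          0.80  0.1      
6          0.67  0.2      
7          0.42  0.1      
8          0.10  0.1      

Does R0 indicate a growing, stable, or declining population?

declining

R0 = Σ lx·mx = 0 + 0.098 + 0.097 + 0.091 + 0.09 + 0.08 + 0.134 + 0.042 + 0.01 = 0.642
R0 < 1, so the population is declining.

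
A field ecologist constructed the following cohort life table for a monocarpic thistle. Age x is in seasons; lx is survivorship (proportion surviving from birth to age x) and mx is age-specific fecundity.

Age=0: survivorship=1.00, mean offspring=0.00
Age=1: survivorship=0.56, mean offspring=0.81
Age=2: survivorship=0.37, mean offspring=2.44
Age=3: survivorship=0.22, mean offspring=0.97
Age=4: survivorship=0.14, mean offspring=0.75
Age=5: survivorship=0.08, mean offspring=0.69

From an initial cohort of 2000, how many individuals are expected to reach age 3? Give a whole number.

440

Expected survivors = N0 · l_3 = 2000 × 0.22 = 440 → 440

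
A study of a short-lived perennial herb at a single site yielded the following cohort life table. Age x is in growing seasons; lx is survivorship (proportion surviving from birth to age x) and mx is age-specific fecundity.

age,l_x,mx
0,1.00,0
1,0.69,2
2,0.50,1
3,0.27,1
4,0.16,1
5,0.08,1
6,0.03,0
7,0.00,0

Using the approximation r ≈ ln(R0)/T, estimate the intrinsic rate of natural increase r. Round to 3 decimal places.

0.492

R0 = Σ lx·mx = 0 + 1.38 + 0.5 + 0.27 + 0.16 + 0.08 + 0 + 0 = 2.39
Σ x·lx·mx = 4.23; T = 4.23/2.39 = 1.76987…
r ≈ ln(R0)/T = ln(2.39)/1.76987… = 0.49229… → 0.492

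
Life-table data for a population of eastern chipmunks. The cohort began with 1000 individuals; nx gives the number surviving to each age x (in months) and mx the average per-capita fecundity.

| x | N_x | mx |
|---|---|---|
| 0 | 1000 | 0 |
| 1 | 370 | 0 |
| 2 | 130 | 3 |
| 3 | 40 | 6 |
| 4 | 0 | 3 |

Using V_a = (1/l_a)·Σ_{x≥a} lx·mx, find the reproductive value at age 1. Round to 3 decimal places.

1.703

lx = nx/n0 = nx/1000: 1, 0.37, 0.13, 0.04, 0
lx·mx for x ≥ 1: 0, 0.39, 0.24, 0 → sum = 0.63
V_1 = 0.63 / l_1 = 0.63 / 0.37 = 1.702703… → 1.703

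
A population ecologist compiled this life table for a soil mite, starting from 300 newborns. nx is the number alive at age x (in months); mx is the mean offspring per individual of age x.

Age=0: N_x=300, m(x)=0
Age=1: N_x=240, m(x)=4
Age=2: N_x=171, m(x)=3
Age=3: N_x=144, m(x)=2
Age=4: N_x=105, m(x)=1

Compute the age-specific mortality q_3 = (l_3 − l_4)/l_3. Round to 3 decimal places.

lx = nx/n0 = nx/300: 1, 0.8, 0.57, 0.48, 0.35
q_3 = (l_3 − l_4) / l_3 = (0.48 − 0.35) / 0.48
     = 0.13 / 0.48 = 0.270833… → 0.271

0.271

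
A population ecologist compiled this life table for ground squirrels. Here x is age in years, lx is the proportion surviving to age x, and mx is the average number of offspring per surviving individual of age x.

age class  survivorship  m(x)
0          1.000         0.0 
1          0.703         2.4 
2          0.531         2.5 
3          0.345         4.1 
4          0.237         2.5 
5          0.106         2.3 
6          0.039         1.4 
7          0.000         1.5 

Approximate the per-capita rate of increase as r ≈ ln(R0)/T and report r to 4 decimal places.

0.7113

R0 = Σ lx·mx = 0 + 1.6872 + 1.3275 + 1.4145 + 0.5925 + 0.2438 + 0.0546 + 0 = 5.3201
Σ x·lx·mx = 12.5023; T = 12.5023/5.3201 = 2.35001…
r ≈ ln(R0)/T = ln(5.3201)/2.35001… = 0.71127… → 0.7113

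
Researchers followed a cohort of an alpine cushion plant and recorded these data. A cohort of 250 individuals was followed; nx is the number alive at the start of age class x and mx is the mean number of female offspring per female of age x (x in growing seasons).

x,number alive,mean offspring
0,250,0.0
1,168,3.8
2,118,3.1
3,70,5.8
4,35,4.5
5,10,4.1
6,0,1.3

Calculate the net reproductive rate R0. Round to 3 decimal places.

6.435

lx = nx/n0 = nx/250: 1, 0.672, 0.472, 0.28, 0.14, 0.04, 0
lx·mx by age: 0, 2.5536, 1.4632, 1.624, 0.63, 0.164, 0
R0 = Σ lx·mx = 6.4348 → 6.435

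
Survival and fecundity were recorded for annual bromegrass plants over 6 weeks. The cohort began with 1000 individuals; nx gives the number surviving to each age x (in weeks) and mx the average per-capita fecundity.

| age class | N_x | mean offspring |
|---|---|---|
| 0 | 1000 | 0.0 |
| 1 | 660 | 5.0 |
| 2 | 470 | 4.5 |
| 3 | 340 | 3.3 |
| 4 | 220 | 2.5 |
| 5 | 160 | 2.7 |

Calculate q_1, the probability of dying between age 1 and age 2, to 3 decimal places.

0.288

lx = nx/n0 = nx/1000: 1, 0.66, 0.47, 0.34, 0.22, 0.16
q_1 = (l_1 − l_2) / l_1 = (0.66 − 0.47) / 0.66
     = 0.19 / 0.66 = 0.287879… → 0.288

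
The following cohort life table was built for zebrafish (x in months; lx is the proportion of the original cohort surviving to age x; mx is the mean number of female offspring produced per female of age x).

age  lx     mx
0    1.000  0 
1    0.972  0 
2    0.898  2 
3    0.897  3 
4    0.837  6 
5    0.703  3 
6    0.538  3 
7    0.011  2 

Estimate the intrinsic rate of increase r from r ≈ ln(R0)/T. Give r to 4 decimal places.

R0 = Σ lx·mx = 0 + 0 + 1.796 + 2.691 + 5.022 + 2.109 + 1.614 + 0.022 = 13.254
Σ x·lx·mx = 52.136; T = 52.136/13.254 = 3.9336…
r ≈ ln(R0)/T = ln(13.254)/3.9336… = 0.65698… → 0.6570

0.6570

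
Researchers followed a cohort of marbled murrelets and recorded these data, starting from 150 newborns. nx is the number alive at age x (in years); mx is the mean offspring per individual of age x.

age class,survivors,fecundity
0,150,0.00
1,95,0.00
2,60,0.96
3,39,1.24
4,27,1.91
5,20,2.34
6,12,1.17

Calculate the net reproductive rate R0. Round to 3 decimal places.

1.456

lx = nx/n0 = nx/150: 1, 0.63333…, 0.4, 0.26, 0.18, 0.13333…, 0.08
lx·mx by age: 0, 0, 0.384, 0.3224, 0.3438, 0.312…, 0.0936
R0 = Σ lx·mx = 1.4558… → 1.456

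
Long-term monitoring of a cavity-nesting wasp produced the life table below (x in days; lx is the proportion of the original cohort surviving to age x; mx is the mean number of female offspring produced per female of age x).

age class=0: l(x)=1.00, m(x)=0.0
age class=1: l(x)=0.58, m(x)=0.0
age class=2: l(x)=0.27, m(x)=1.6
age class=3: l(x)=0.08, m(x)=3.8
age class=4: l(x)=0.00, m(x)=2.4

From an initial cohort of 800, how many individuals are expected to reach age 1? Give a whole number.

464

Expected survivors = N0 · l_1 = 800 × 0.58 = 464 → 464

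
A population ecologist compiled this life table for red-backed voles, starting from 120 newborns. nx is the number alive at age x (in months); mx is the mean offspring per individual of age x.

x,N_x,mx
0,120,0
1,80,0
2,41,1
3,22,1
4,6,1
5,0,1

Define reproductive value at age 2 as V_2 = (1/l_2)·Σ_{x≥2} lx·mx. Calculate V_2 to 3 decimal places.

lx = nx/n0 = nx/120: 1, 0.66667…, 0.34167…, 0.18333…, 0.05, 0
lx·mx for x ≥ 2: 0.341667…, 0.183333…, 0.05, 0 → sum = 0.575…
V_2 = 0.575… / l_2 = 0.575… / 0.341667… = 1.682927… → 1.683

1.683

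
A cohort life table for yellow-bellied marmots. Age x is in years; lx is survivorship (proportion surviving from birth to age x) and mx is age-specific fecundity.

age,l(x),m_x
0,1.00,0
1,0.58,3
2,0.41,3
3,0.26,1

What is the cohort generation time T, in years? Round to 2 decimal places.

lx·mx: 0, 1.74, 1.23, 0.26 → R0 = 3.23
x·lx·mx: 0, 1.74, 2.46, 0.78 → Σ = 4.98
T = 4.98 / 3.23 = 1.541796… → 1.54

1.54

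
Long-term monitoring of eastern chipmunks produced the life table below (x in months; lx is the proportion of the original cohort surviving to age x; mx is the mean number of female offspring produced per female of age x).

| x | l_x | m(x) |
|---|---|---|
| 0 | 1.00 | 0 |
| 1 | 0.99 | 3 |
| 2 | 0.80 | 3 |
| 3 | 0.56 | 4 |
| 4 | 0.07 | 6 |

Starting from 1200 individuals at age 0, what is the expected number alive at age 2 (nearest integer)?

Expected survivors = N0 · l_2 = 1200 × 0.80 = 960 → 960

960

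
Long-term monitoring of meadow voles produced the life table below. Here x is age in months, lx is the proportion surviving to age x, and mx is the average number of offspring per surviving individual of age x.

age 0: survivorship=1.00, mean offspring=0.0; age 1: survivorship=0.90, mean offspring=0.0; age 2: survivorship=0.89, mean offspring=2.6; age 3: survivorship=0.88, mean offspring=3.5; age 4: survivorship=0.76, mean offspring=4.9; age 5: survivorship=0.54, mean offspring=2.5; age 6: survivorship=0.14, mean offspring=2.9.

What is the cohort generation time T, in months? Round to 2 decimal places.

lx·mx: 0, 0, 2.314, 3.08, 3.724, 1.35, 0.406 → R0 = 10.874
x·lx·mx: 0, 0, 4.628, 9.24, 14.896, 6.75, 2.436 → Σ = 37.95
T = 37.95 / 10.874 = 3.489976… → 3.49

3.49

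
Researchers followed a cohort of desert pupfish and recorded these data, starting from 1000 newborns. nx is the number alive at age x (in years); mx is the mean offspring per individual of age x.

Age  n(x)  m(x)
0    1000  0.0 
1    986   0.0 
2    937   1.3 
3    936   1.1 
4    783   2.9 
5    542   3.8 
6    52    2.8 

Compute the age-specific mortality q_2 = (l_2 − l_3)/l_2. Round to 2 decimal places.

0.00

lx = nx/n0 = nx/1000: 1, 0.986, 0.937, 0.936, 0.783, 0.542, 0.052
q_2 = (l_2 − l_3) / l_2 = (0.937 − 0.936) / 0.937
     = 0.001 / 0.937 = 0.001067… → 0.00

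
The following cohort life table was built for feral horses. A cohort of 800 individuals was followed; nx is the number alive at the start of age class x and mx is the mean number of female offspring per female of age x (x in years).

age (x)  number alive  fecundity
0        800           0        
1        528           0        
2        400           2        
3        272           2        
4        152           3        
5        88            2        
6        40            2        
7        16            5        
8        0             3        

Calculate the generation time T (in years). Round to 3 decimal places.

lx = nx/n0 = nx/800: 1, 0.66, 0.5, 0.34, 0.19, 0.11, 0.05, 0.02, 0
lx·mx: 0, 0, 1, 0.68, 0.57, 0.22, 0.1, 0.1, 0 → R0 = 2.67
x·lx·mx: 0, 0, 2, 2.04, 2.28, 1.1, 0.6, 0.7, 0 → Σ = 8.72
T = 8.72 / 2.67 = 3.265918… → 3.266

3.266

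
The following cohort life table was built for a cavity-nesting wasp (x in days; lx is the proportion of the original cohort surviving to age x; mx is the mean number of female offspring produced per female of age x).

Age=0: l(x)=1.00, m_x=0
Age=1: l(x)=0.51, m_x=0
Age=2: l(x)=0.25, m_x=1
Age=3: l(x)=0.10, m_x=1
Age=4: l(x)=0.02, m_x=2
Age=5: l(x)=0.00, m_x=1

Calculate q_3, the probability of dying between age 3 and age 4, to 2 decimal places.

q_3 = (l_3 − l_4) / l_3 = (0.1 − 0.02) / 0.1
     = 0.08 / 0.1 = 0.8 → 0.80

0.80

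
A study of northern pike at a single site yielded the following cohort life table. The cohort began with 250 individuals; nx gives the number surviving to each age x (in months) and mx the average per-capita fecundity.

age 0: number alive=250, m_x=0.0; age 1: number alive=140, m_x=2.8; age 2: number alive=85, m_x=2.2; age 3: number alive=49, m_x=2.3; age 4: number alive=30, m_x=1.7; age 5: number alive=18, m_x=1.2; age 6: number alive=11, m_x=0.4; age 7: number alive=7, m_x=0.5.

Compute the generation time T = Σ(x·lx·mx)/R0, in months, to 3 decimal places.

lx = nx/n0 = nx/250: 1, 0.56, 0.34, 0.196, 0.12, 0.072, 0.044, 0.028
lx·mx: 0, 1.568, 0.748, 0.4508, 0.204, 0.0864, 0.0176, 0.014 → R0 = 3.0888
x·lx·mx: 0, 1.568, 1.496, 1.3524, 0.816, 0.432, 0.1056, 0.098 → Σ = 5.868
T = 5.868 / 3.0888 = 1.899767… → 1.900

1.900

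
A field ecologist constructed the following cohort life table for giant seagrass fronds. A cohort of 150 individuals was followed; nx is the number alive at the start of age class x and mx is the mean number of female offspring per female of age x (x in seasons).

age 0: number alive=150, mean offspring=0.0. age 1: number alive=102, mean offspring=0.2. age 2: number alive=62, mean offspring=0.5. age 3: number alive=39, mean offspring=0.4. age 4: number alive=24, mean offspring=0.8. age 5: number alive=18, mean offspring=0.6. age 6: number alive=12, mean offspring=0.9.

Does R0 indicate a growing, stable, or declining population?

declining

lx = nx/n0 = nx/150: 1, 0.68, 0.41333…, 0.26, 0.16, 0.12, 0.08
R0 = Σ lx·mx = 0 + 0.136 + 0.206667… + 0.104 + 0.128 + 0.072 + 0.072 = 0.718667…
R0 < 1, so the population is declining.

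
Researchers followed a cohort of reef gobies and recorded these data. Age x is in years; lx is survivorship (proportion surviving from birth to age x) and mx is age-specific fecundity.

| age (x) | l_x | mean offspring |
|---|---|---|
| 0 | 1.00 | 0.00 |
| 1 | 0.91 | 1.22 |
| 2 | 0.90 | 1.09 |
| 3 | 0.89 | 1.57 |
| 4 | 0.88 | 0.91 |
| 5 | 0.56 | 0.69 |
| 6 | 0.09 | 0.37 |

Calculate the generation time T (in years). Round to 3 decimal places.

lx·mx: 0, 1.1102, 0.981, 1.3973, 0.8008, 0.3864, 0.0333 → R0 = 4.709
x·lx·mx: 0, 1.1102, 1.962, 4.1919, 3.2032, 1.932, 0.1998 → Σ = 12.5991
T = 12.5991 / 4.709 = 2.675536… → 2.676

2.676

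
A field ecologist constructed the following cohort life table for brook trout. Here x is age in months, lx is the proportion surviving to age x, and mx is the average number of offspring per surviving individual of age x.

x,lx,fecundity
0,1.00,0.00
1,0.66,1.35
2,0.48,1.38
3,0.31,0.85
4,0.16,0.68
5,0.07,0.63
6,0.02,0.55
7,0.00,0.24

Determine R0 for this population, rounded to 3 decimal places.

lx·mx by age: 0, 0.891, 0.6624, 0.2635, 0.1088, 0.0441, 0.011, 0
R0 = Σ lx·mx = 1.9808 → 1.981

1.981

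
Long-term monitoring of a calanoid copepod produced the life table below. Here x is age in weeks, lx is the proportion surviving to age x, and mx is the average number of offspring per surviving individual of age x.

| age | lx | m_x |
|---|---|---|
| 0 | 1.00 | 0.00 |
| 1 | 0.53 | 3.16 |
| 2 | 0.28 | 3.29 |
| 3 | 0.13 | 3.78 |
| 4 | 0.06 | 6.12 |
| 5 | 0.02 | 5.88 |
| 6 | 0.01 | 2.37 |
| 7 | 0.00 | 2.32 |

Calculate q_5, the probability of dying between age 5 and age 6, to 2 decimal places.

q_5 = (l_5 − l_6) / l_5 = (0.02 − 0.01) / 0.02
     = 0.01 / 0.02 = 0.5 → 0.50

0.50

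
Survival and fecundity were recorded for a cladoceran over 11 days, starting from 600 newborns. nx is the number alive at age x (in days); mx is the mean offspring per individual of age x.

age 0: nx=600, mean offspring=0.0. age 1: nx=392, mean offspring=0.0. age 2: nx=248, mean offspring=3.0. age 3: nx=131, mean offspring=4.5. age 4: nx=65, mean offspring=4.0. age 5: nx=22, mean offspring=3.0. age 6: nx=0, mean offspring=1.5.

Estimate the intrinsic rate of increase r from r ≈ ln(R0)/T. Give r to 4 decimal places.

0.3649

lx = nx/n0 = nx/600: 1, 0.65333…, 0.41333…, 0.21833…, 0.10833…, 0.03667…, 0
R0 = Σ lx·mx = 0 + 0 + 1.24… + 0.9825… + 0.43333… + 0.11… + 0 = 2.765833…
Σ x·lx·mx = 7.710833…; T = 7.710833…/2.765833… = 2.78789…
r ≈ ln(R0)/T = ln(2.765833…)/2.78789… = 0.364915… → 0.3649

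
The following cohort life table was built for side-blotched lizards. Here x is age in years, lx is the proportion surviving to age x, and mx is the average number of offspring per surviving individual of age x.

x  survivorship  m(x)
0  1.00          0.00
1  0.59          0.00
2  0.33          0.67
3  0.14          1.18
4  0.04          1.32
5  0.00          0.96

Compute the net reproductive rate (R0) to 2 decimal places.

0.44

lx·mx by age: 0, 0, 0.2211, 0.1652, 0.0528, 0
R0 = Σ lx·mx = 0.4391 → 0.44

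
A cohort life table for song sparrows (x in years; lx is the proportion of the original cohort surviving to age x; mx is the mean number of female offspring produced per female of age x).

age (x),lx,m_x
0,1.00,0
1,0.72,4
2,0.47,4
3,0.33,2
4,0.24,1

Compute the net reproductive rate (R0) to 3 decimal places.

lx·mx by age: 0, 2.88, 1.88, 0.66, 0.24
R0 = Σ lx·mx = 5.66 → 5.660

5.660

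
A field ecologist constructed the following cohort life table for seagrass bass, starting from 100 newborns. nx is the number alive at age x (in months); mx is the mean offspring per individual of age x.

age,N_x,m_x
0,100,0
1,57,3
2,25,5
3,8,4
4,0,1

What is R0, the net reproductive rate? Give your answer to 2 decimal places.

lx = nx/n0 = nx/100: 1, 0.57, 0.25, 0.08, 0
lx·mx by age: 0, 1.71, 1.25, 0.32, 0
R0 = Σ lx·mx = 3.28 → 3.28

3.28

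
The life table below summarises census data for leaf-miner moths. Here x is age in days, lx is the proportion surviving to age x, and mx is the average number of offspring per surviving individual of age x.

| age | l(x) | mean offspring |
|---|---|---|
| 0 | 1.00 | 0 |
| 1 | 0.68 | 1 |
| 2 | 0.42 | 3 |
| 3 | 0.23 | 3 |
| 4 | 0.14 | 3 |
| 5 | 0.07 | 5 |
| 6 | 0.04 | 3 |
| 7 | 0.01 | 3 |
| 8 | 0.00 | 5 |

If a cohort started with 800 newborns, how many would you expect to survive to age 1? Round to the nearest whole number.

Expected survivors = N0 · l_1 = 800 × 0.68 = 544 → 544

544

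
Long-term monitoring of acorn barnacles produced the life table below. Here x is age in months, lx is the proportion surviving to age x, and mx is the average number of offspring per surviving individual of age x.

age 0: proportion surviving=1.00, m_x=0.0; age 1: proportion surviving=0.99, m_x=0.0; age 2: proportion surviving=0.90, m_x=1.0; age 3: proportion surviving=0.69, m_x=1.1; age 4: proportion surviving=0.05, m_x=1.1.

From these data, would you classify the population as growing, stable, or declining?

growing

R0 = Σ lx·mx = 0 + 0 + 0.9 + 0.759 + 0.055 = 1.714
R0 > 1, so the population is growing.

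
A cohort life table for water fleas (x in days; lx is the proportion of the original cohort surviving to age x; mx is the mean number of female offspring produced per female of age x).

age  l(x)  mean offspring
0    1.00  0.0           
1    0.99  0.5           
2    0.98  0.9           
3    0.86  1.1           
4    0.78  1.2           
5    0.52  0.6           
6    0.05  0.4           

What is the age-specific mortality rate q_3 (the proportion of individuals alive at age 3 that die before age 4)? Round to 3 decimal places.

q_3 = (l_3 − l_4) / l_3 = (0.86 − 0.78) / 0.86
     = 0.08 / 0.86 = 0.093023… → 0.093

0.093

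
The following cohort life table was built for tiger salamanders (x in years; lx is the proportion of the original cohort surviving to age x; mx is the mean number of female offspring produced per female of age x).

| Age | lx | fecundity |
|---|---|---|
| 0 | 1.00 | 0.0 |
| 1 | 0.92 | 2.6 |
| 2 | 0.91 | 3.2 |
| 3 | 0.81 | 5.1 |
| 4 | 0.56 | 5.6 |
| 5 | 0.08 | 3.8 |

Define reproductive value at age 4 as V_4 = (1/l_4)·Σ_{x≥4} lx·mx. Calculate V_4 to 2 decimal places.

lx·mx for x ≥ 4: 3.136, 0.304 → sum = 3.44
V_4 = 3.44 / l_4 = 3.44 / 0.56 = 6.142857… → 6.14

6.14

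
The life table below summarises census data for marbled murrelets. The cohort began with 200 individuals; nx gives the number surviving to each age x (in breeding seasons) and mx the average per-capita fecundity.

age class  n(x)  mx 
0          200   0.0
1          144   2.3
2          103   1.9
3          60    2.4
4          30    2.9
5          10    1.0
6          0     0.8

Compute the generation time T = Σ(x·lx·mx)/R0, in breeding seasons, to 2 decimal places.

lx = nx/n0 = nx/200: 1, 0.72, 0.515, 0.3, 0.15, 0.05, 0
lx·mx: 0, 1.656, 0.9785, 0.72, 0.435, 0.05, 0 → R0 = 3.8395
x·lx·mx: 0, 1.656, 1.957, 2.16, 1.74, 0.25, 0 → Σ = 7.763
T = 7.763 / 3.8395 = 2.021878… → 2.02

2.02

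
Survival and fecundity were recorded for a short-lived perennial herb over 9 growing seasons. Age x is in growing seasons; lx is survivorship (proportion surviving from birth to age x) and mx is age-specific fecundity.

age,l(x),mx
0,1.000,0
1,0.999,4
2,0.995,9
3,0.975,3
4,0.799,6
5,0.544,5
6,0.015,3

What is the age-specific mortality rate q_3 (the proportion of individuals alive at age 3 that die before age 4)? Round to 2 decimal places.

0.18

q_3 = (l_3 − l_4) / l_3 = (0.975 − 0.799) / 0.975
     = 0.176 / 0.975 = 0.180513… → 0.18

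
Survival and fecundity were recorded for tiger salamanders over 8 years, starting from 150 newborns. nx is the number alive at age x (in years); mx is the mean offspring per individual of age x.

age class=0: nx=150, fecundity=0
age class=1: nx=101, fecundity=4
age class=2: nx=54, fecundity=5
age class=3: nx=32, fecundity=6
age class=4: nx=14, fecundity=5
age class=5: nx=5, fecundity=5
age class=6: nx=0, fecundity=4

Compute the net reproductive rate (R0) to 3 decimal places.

6.407

lx = nx/n0 = nx/150: 1, 0.67333…, 0.36, 0.21333…, 0.09333…, 0.03333…, 0
lx·mx by age: 0, 2.693333…, 1.8, 1.28…, 0.466667…, 0.166667…, 0
R0 = Σ lx·mx = 6.406667… → 6.407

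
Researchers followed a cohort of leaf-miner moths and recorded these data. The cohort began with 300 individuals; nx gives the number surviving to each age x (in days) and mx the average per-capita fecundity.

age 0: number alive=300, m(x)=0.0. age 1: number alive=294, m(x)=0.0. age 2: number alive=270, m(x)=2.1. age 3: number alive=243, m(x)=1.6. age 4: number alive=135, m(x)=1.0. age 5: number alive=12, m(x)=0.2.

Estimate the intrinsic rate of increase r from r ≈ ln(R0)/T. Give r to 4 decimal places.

0.4956

lx = nx/n0 = nx/300: 1, 0.98, 0.9, 0.81, 0.45, 0.04
R0 = Σ lx·mx = 0 + 0 + 1.89 + 1.296 + 0.45 + 0.008 = 3.644
Σ x·lx·mx = 9.508; T = 9.508/3.644 = 2.60922…
r ≈ ln(R0)/T = ln(3.644)/2.60922… = 0.495582… → 0.4956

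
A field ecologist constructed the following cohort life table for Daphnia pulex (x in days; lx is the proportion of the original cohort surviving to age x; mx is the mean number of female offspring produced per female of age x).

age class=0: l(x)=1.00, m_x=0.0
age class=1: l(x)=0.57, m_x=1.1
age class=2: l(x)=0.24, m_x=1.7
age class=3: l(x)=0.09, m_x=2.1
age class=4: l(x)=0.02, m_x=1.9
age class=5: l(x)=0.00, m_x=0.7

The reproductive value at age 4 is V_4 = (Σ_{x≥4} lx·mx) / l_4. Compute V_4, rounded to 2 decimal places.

1.90

lx·mx for x ≥ 4: 0.038, 0 → sum = 0.038
V_4 = 0.038 / l_4 = 0.038 / 0.02 = 1.9 → 1.90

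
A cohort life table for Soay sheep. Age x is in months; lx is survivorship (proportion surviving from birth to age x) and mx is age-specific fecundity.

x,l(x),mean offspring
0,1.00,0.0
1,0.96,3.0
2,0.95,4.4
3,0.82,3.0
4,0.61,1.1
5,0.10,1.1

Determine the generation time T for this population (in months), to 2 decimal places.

lx·mx: 0, 2.88, 4.18, 2.46, 0.671, 0.11 → R0 = 10.301
x·lx·mx: 0, 2.88, 8.36, 7.38, 2.684, 0.55 → Σ = 21.854
T = 21.854 / 10.301 = 2.121542… → 2.12

2.12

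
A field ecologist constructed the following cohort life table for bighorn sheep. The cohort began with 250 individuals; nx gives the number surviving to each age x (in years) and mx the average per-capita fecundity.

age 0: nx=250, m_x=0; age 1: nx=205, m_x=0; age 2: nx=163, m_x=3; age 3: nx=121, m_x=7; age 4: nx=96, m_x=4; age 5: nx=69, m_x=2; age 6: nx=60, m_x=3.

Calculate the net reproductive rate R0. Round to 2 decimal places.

8.15

lx = nx/n0 = nx/250: 1, 0.82, 0.652, 0.484, 0.384, 0.276, 0.24
lx·mx by age: 0, 0, 1.956, 3.388, 1.536, 0.552, 0.72
R0 = Σ lx·mx = 8.152 → 8.15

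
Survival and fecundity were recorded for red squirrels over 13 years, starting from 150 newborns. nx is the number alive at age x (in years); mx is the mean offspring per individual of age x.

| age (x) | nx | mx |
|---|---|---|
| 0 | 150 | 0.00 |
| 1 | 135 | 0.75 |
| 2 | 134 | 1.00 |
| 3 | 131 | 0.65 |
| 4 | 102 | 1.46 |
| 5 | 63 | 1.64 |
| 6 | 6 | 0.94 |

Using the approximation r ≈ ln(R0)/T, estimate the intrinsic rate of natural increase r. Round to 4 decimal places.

0.4407

lx = nx/n0 = nx/150: 1, 0.9, 0.89333…, 0.87333…, 0.68, 0.42, 0.04
R0 = Σ lx·mx = 0 + 0.675 + 0.89333… + 0.56767… + 0.9928 + 0.6888 + 0.0376 = 3.8552…
Σ x·lx·mx = 11.805467…; T = 11.805467…/3.8552… = 3.06222…
r ≈ ln(R0)/T = ln(3.8552…)/3.06222… = 0.440668… → 0.4407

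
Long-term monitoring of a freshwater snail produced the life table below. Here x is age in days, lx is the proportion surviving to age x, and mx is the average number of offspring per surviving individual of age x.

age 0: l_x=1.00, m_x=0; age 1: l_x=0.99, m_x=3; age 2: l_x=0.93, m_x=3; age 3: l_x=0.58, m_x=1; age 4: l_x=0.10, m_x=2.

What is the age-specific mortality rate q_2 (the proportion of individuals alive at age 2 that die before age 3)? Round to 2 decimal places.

0.38

q_2 = (l_2 − l_3) / l_2 = (0.93 − 0.58) / 0.93
     = 0.35 / 0.93 = 0.376344… → 0.38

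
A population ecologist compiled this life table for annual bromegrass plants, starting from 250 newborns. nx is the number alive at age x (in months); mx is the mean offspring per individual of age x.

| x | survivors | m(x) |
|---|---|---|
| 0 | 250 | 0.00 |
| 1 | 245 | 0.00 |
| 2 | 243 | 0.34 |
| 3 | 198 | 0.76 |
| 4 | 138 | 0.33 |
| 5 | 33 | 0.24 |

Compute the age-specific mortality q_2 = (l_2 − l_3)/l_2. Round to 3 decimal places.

lx = nx/n0 = nx/250: 1, 0.98, 0.972, 0.792, 0.552, 0.132
q_2 = (l_2 − l_3) / l_2 = (0.972 − 0.792) / 0.972
     = 0.18 / 0.972 = 0.185185… → 0.185

0.185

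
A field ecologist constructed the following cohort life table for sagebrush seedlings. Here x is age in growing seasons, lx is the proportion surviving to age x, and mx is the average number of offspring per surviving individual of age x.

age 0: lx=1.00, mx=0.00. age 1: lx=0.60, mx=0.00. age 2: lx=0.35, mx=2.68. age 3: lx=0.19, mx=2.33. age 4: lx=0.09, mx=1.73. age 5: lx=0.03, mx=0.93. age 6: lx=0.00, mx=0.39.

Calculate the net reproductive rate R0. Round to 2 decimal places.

1.56

lx·mx by age: 0, 0, 0.938, 0.4427, 0.1557, 0.0279, 0
R0 = Σ lx·mx = 1.5643 → 1.56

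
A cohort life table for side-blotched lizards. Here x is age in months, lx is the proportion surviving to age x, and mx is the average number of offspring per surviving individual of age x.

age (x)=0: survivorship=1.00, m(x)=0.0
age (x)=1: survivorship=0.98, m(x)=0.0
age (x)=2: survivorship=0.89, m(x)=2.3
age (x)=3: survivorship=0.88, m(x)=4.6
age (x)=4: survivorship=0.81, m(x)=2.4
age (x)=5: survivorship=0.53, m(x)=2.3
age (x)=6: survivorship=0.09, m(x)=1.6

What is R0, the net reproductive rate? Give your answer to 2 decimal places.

9.40

lx·mx by age: 0, 0, 2.047, 4.048, 1.944, 1.219, 0.144
R0 = Σ lx·mx = 9.402 → 9.40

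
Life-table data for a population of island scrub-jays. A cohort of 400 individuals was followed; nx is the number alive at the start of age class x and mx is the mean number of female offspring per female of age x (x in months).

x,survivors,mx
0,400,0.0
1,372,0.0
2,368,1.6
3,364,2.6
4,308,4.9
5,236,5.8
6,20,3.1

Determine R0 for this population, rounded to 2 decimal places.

11.19

lx = nx/n0 = nx/400: 1, 0.93, 0.92, 0.91, 0.77, 0.59, 0.05
lx·mx by age: 0, 0, 1.472, 2.366, 3.773, 3.422, 0.155
R0 = Σ lx·mx = 11.188 → 11.19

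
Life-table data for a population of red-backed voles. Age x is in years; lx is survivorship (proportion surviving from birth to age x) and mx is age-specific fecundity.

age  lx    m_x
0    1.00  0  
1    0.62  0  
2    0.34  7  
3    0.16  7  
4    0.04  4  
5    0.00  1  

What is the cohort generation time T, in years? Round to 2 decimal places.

lx·mx: 0, 0, 2.38, 1.12, 0.16, 0 → R0 = 3.66
x·lx·mx: 0, 0, 4.76, 3.36, 0.64, 0 → Σ = 8.76
T = 8.76 / 3.66 = 2.393443… → 2.39

2.39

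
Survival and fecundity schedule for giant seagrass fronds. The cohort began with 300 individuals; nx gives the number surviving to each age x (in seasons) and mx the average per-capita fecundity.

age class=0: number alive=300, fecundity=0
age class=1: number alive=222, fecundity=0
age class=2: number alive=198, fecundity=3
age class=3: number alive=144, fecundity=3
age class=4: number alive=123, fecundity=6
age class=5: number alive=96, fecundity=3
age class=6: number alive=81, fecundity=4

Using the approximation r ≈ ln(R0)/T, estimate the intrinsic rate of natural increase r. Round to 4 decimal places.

lx = nx/n0 = nx/300: 1, 0.74, 0.66, 0.48, 0.41, 0.32, 0.27
R0 = Σ lx·mx = 0 + 0 + 1.98 + 1.44 + 2.46 + 0.96 + 1.08 = 7.92
Σ x·lx·mx = 29.4; T = 29.4/7.92 = 3.71212…
r ≈ ln(R0)/T = ln(7.92)/3.71212… = 0.557469… → 0.5575

0.5575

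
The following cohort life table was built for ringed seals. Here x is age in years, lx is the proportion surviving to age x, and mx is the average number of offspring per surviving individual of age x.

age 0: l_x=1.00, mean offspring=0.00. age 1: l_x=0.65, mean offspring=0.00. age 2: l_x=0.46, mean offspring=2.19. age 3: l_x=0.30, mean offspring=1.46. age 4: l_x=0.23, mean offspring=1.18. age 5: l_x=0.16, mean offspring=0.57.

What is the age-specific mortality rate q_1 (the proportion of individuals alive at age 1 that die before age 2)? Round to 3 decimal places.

0.292

q_1 = (l_1 − l_2) / l_1 = (0.65 − 0.46) / 0.65
     = 0.19 / 0.65 = 0.292308… → 0.292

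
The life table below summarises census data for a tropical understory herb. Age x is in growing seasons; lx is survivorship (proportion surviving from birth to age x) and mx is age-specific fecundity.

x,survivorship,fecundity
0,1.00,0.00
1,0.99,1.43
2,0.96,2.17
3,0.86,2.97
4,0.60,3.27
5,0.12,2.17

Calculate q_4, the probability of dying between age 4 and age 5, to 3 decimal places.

0.800

q_4 = (l_4 − l_5) / l_4 = (0.6 − 0.12) / 0.6
     = 0.48 / 0.6 = 0.8 → 0.800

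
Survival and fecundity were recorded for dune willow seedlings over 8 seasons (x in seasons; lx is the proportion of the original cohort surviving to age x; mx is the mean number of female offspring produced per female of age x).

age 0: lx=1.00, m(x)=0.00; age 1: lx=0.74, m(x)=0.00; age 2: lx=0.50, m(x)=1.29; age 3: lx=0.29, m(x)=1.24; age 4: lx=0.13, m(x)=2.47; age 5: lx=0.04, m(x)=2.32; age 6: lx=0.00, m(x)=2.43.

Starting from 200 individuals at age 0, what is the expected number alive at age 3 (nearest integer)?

Expected survivors = N0 · l_3 = 200 × 0.29 = 58 → 58

58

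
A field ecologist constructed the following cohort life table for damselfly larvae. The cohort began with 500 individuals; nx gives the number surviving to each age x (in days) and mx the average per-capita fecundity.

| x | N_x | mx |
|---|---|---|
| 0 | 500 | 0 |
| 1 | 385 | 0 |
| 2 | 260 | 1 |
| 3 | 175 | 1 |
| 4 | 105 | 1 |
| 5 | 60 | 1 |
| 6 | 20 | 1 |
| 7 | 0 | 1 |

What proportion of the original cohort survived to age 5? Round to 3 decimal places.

l_5 = n_5/n_0 = 60/500 = 0.12 → 0.120

0.120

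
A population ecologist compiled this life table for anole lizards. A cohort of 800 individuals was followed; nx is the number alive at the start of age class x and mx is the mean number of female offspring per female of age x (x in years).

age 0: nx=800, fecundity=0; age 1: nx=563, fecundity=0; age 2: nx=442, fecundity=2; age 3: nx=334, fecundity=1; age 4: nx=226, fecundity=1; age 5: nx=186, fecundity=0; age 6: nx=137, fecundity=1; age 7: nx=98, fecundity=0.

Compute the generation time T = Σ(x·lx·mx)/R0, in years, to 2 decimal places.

2.84

lx = nx/n0 = nx/800: 1, 0.70375, 0.5525, 0.4175, 0.2825, 0.2325, 0.17125, 0.1225
lx·mx: 0, 0, 1.105, 0.4175, 0.2825, 0, 0.17125, 0 → R0 = 1.97625
x·lx·mx: 0, 0, 2.21, 1.2525, 1.13, 0, 1.0275, 0 → Σ = 5.62
T = 5.62 / 1.97625 = 2.84377… → 2.84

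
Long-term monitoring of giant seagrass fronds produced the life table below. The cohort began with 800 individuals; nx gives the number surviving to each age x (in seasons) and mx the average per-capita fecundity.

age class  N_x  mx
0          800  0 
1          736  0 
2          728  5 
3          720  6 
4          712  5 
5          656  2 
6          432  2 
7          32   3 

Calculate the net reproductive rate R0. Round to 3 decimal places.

lx = nx/n0 = nx/800: 1, 0.92, 0.91, 0.9, 0.89, 0.82, 0.54, 0.04
lx·mx by age: 0, 0, 4.55, 5.4, 4.45, 1.64, 1.08, 0.12
R0 = Σ lx·mx = 17.24 → 17.240

17.240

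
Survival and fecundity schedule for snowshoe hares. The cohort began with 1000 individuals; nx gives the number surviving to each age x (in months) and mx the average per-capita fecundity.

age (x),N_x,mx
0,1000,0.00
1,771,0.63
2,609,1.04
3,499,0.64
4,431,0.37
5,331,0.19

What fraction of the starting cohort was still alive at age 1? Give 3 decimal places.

l_1 = n_1/n_0 = 771/1000 = 0.771 → 0.771

0.771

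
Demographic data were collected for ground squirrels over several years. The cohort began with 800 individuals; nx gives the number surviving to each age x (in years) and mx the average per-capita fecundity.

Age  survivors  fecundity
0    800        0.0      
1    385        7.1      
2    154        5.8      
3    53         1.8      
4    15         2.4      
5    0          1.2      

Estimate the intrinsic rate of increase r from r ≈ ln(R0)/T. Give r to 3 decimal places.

1.175

lx = nx/n0 = nx/800: 1, 0.48125, 0.1925, 0.06625, 0.01875, 0
R0 = Σ lx·mx = 0 + 3.41688… + 1.1165 + 0.11925… + 0.045… + 0 = 4.697625
Σ x·lx·mx = 6.187625; T = 6.187625/4.697625 = 1.31718…
r ≈ ln(R0)/T = ln(4.697625)/1.31718… = 1.17452… → 1.175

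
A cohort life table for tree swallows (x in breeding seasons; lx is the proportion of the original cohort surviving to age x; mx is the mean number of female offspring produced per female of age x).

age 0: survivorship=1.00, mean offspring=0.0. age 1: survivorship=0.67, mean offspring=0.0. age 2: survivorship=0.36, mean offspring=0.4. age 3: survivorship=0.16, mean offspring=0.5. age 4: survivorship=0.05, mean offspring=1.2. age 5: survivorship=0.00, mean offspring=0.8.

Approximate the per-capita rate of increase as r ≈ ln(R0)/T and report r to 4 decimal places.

R0 = Σ lx·mx = 0 + 0 + 0.144 + 0.08 + 0.06 + 0 = 0.284
Σ x·lx·mx = 0.768; T = 0.768/0.284 = 2.70423…
r ≈ ln(R0)/T = ln(0.284)/2.70423… = -0.465487… → -0.4655

-0.4655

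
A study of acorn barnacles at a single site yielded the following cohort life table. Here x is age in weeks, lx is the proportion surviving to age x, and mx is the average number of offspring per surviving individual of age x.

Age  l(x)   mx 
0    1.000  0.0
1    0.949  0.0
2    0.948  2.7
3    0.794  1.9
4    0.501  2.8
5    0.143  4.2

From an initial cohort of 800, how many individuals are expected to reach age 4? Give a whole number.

Expected survivors = N0 · l_4 = 800 × 0.501 = 400.8 → 401

401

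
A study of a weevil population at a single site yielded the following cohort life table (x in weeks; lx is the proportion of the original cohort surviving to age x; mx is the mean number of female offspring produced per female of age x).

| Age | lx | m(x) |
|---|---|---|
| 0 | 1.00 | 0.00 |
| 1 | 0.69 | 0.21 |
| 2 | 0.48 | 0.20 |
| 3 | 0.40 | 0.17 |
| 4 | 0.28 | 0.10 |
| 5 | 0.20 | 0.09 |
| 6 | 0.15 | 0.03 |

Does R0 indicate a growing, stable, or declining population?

R0 = Σ lx·mx = 0 + 0.1449 + 0.096 + 0.068 + 0.028 + 0.018 + 0.0045 = 0.3594
R0 < 1, so the population is declining.

declining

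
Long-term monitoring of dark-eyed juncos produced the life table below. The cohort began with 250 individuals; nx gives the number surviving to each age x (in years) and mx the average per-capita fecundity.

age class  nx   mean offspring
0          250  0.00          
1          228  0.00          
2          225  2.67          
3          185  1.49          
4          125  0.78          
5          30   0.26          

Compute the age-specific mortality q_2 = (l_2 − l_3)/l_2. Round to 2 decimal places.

lx = nx/n0 = nx/250: 1, 0.912, 0.9, 0.74, 0.5, 0.12
q_2 = (l_2 − l_3) / l_2 = (0.9 − 0.74) / 0.9
     = 0.16 / 0.9 = 0.177778… → 0.18

0.18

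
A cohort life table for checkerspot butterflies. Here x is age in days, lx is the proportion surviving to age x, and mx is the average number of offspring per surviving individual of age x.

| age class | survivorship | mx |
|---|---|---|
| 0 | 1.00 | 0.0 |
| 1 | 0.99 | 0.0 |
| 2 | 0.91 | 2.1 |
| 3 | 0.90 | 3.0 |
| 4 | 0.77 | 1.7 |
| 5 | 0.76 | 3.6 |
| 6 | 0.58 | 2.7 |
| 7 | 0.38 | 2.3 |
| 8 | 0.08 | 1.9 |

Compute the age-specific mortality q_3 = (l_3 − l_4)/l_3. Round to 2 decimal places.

0.14

q_3 = (l_3 − l_4) / l_3 = (0.9 − 0.77) / 0.9
     = 0.13 / 0.9 = 0.144444… → 0.14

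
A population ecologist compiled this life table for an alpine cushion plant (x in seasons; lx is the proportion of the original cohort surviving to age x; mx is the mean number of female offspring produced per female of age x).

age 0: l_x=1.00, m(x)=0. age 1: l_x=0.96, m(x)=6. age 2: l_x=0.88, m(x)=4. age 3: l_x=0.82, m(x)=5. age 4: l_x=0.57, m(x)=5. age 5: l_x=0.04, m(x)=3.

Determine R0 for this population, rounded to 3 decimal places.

lx·mx by age: 0, 5.76, 3.52, 4.1, 2.85, 0.12
R0 = Σ lx·mx = 16.35 → 16.350

16.350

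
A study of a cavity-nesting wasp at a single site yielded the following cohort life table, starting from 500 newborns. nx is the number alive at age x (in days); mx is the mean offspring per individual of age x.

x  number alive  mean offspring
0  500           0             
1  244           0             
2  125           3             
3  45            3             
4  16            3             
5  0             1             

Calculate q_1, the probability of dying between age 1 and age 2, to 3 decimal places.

0.488

lx = nx/n0 = nx/500: 1, 0.488, 0.25, 0.09, 0.032, 0
q_1 = (l_1 − l_2) / l_1 = (0.488 − 0.25) / 0.488
     = 0.238 / 0.488 = 0.487705… → 0.488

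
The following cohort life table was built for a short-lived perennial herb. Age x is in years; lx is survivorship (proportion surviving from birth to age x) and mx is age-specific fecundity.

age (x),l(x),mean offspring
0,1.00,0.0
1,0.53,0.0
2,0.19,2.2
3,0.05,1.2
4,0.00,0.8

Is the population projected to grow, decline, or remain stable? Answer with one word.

declining

R0 = Σ lx·mx = 0 + 0 + 0.418 + 0.06 + 0 = 0.478
R0 < 1, so the population is declining.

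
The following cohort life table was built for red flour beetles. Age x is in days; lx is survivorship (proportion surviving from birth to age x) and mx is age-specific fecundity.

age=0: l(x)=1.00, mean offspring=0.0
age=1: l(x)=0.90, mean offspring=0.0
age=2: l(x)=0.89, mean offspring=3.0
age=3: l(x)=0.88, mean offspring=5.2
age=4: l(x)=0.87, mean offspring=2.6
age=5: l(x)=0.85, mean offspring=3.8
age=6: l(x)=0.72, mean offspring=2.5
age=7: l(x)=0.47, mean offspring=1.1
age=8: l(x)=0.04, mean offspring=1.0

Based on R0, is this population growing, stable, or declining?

growing

R0 = Σ lx·mx = 0 + 0 + 2.67 + 4.576 + 2.262 + 3.23 + 1.8 + 0.517 + 0.04 = 15.095
R0 > 1, so the population is growing.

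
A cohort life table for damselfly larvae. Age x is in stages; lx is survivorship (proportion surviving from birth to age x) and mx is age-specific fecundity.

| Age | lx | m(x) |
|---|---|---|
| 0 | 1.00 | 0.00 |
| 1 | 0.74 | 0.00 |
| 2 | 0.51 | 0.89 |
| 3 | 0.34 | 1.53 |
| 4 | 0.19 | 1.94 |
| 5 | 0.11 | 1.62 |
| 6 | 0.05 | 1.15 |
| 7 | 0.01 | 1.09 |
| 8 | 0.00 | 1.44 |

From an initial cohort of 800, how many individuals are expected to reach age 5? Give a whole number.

88

Expected survivors = N0 · l_5 = 800 × 0.11 = 88 → 88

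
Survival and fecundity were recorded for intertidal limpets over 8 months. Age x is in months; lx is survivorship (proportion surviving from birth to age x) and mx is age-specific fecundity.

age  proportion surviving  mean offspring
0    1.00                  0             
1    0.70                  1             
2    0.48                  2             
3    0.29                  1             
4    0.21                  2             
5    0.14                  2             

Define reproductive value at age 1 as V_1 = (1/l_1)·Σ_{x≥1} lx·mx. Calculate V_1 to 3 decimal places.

3.786

lx·mx for x ≥ 1: 0.7, 0.96, 0.29, 0.42, 0.28 → sum = 2.65
V_1 = 2.65 / l_1 = 2.65 / 0.7 = 3.785714… → 3.786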